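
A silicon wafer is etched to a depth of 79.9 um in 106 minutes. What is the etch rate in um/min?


Step 1: Etch rate = depth / time
Step 2: rate = 79.9 / 106
rate = 0.754 um/min


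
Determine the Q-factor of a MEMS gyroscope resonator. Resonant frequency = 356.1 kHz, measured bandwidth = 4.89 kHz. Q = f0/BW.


Step 1: Q = f0 / bandwidth
Step 2: Q = 356.1 / 4.89
Q = 72.8


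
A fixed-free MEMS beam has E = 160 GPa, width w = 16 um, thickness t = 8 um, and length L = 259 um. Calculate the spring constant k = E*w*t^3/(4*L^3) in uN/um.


Step 1: Convert E to consistent units (1 GPa = 1000 uN/um^2).
E = 160 GPa = 160000 uN/um^2
Step 2: Compute t^3 = 8^3 = 512
Step 3: Compute L^3 = 259^3 = 17373979
Step 4: k = 160000 * 16 * 512 / (4 * 17373979)
k = 18.8604 uN/um


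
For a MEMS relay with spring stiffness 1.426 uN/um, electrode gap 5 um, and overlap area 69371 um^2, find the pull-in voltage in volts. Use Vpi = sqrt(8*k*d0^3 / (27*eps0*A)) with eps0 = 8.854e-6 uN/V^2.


Step 1: Compute numerator: 8 * k * d0^3 = 8 * 1.426 * 5^3 = 1426.0
Step 2: Compute denominator: 27 * eps0 * A = 27 * 8.854e-6 * 69371 = 16.583693
Step 3: Vpi = sqrt(1426.0 / 16.583693)
Vpi = 9.27 V


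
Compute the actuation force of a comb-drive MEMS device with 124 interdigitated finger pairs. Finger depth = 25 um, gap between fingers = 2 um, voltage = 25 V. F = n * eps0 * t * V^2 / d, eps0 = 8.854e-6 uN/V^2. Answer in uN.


Step 1: Parameters: n=124, eps0=8.854e-6 uN/V^2, t=25 um, V=25 V, d=2 um
Step 2: V^2 = 625
Step 3: F = 124 * 8.854e-6 * 25 * 625 / 2
F = 8.577 uN


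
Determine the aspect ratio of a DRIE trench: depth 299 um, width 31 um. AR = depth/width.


Step 1: AR = depth / width
Step 2: AR = 299 / 31
AR = 9.6


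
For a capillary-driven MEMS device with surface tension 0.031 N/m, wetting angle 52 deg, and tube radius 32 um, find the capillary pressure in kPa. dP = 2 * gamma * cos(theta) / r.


Step 1: cos(52 deg) = 0.6157
Step 2: Convert r to m: r = 32e-6 m
Step 3: dP = 2 * 0.031 * 0.6157 / 32e-6 = 1192.9 Pa
Step 4: Convert Pa to kPa (divide by 1000).
dP = 1.19 kPa


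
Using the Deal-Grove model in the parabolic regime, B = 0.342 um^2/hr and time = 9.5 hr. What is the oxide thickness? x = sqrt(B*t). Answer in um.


Step 1: Compute B*t = 0.342 * 9.5 = 3.249
Step 2: x = sqrt(3.249)
x = 1.802 um


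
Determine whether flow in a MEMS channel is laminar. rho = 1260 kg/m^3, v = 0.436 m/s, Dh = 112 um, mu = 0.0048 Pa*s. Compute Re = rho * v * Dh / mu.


Step 1: Convert Dh to meters: Dh = 112e-6 m
Step 2: Re = rho * v * Dh / mu
Re = 1260 * 0.436 * 112e-6 / 0.0048
Re = 12.818
Since Re = 12.818 is below ~2300, the flow is laminar.


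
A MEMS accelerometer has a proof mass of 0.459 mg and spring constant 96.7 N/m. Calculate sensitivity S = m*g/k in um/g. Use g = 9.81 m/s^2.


Step 1: Convert mass: m = 0.459 mg = 4.59e-07 kg
Step 2: S = m * g / k = 4.59e-07 * 9.81 / 96.7
Step 3: S = 4.66e-08 m/g
Step 4: Convert to um/g: S = 0.047 um/g


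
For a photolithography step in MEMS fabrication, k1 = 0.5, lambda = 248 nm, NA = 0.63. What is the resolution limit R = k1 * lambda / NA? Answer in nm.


Step 1: Identify values: k1 = 0.5, lambda = 248 nm, NA = 0.63
Step 2: R = k1 * lambda / NA
R = 0.5 * 248 / 0.63
R = 196.8 nm


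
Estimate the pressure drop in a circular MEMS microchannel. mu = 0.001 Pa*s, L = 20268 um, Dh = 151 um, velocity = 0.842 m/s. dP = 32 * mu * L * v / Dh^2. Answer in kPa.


Step 1: Convert to SI: L = 20268e-6 m, Dh = 151e-6 m
Step 2: dP = 32 * 0.001 * 20268e-6 * 0.842 / (151e-6)^2
Step 3: dP = 23950.75 Pa
Step 4: Convert to kPa: dP = 23.95 kPa


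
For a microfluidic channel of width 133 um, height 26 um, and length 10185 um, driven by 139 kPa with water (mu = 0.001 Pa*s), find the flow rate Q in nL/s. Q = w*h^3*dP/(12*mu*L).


Step 1: Convert all dimensions to SI (meters).
w = 133e-6 m, h = 26e-6 m, L = 10185e-6 m, dP = 139e3 Pa
Step 2: Q = w * h^3 * dP / (12 * mu * L)
Q = 133e-6 * (26e-6)^3 * 139e3 / (12 * 0.001 * 10185e-6) = 2.65854616e-09 m^3/s
Step 3: Convert Q from m^3/s to nL/s (1 m^3 = 1e12 nL, so multiply by 1e12).
Q = 2658.546 nL/s


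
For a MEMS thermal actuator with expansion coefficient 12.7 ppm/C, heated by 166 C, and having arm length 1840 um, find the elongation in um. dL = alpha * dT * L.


Step 1: Convert CTE: alpha = 12.7 ppm/C = 12.7e-6 /C
Step 2: dL = 12.7e-6 * 166 * 1840
dL = 3.8791 um


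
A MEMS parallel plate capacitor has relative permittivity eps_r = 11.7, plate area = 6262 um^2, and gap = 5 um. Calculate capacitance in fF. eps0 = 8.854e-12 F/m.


Step 1: Convert area to m^2: A = 6262e-12 m^2
Step 2: Convert gap to m: d = 5e-6 m
Step 3: C = eps0 * eps_r * A / d
C = 8.854e-12 * 11.7 * 6262e-12 / 5e-6
Step 4: Convert to fF (multiply by 1e15).
C = 129.74 fF


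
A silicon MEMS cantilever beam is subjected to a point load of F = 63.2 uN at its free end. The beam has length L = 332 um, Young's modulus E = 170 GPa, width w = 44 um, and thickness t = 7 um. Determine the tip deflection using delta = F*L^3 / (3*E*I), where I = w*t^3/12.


Step 1: Calculate the second moment of area.
I = w * t^3 / 12 = 44 * 7^3 / 12 = 1257.6667 um^4
Step 2: Convert E to consistent units (1 GPa = 1000 uN/um^2).
E = 170 GPa = 170000 uN/um^2
Step 3: Calculate tip deflection.
delta = F * L^3 / (3 * E * I)
delta = 63.2 * 332^3 / (3 * 170000 * 1257.6667)
delta = 3.6057 um


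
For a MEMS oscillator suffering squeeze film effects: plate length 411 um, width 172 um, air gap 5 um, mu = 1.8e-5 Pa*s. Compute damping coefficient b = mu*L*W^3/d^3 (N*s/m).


Step 1: Convert to SI.
L = 411e-6 m, W = 172e-6 m, d = 5e-6 m
Step 2: W^3 = (172e-6)^3 = 5.09e-12 m^3
Step 3: d^3 = (5e-6)^3 = 1.25e-16 m^3
Step 4: b = 1.8e-5 * 411e-6 * 5.09e-12 / 1.25e-16
b = 3.01e-04 N*s/m


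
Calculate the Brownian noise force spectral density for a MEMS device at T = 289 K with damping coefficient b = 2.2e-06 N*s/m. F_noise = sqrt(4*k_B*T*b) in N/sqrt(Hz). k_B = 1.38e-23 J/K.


Step 1: Compute 4 * k_B * T * b
= 4 * 1.38e-23 * 289 * 2.2e-06
= 3.5096e-26 N^2/Hz
Step 2: F_noise = sqrt(3.5096e-26)
F_noise = 1.87e-13 N/sqrt(Hz)


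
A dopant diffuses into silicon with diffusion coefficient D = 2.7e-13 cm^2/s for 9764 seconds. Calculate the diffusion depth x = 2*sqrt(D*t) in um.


Step 1: Compute D*t = 2.7e-13 * 9764 = 2.63628e-09 cm^2
Step 2: sqrt(D*t) = 5.13447e-05 cm
Step 3: x = 2 * 5.13447e-05 cm = 1.026894e-04 cm
Step 4: Convert to um (1 cm = 1e4 um): x = 1.027 um


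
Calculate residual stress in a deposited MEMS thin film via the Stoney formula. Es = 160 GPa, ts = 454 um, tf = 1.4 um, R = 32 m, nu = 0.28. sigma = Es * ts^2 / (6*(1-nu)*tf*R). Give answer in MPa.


Step 1: Compute numerator: Es * ts^2 = 160 * 454^2 = 32978560 (GPa*um^2)
Step 2: Compute denominator (R in um): 6*(1-nu)*tf*R = 6*0.72*1.4*32e6 = 193536000.0 (um^2)
Step 3: sigma (GPa) = 32978560 / 193536000.0 = 1.704e-01 GPa
Step 4: Convert to MPa (x1000): sigma = 170.4 MPa


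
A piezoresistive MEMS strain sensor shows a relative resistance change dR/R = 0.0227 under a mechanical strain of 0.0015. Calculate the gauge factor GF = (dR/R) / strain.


Step 1: Identify values.
dR/R = 0.0227, strain = 0.0015
Step 2: GF = (dR/R) / strain = 0.0227 / 0.0015
GF = 15.1


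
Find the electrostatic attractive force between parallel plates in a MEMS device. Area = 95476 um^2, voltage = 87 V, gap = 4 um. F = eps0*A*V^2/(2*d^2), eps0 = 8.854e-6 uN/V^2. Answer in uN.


Step 1: Identify parameters.
eps0 = 8.854e-6 uN/V^2, A = 95476 um^2, V = 87 V, d = 4 um
Step 2: Compute V^2 = 87^2 = 7569
Step 3: Compute d^2 = 4^2 = 16
Step 4: F = 0.5 * 8.854e-6 * 95476 * 7569 / 16
F = 199.95 uN


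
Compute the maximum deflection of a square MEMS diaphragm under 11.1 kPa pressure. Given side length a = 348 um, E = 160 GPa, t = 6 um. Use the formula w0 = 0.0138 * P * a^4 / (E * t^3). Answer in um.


Step 1: Convert pressure to compatible units (E is in GPa, so P in GPa).
P = 11.1 kPa = 11.1e-6 GPa
Step 2: Compute numerator: 0.0138 * P * a^4.
a^4 = 348^4 = 14666178816
numerator = 0.0138 * 11.1e-6 * 14666178816 = 2.247e+03
Step 3: Compute denominator: E * t^3 = 160 * 6^3 = 34560
Step 4: w0 = numerator / denominator = 2.247e+03 / 34560 = 0.065 um


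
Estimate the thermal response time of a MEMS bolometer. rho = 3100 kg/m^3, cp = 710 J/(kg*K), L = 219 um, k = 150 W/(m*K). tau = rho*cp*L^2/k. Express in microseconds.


Step 1: Convert L to m: L = 219e-6 m
Step 2: L^2 = (219e-6)^2 = 4.7961e-08 m^2
Step 3: tau = 3100 * 710 * 4.7961e-08 / 150 = 7.0374774e-04 s
Step 4: Convert to microseconds (multiply by 1e6).
tau = 703.748 us


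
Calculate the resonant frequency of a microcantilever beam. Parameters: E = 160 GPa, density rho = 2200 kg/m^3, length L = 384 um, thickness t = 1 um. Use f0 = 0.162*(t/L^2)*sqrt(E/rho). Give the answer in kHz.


Step 1: Convert units to SI.
t_SI = 1e-6 m, L_SI = 384e-6 m
Step 2: Calculate sqrt(E/rho).
sqrt(160e9 / 2200) = 8528.03 m/s
Step 3: Compute f0.
f0 = 0.162 * 1e-6 / (384e-6)^2 * 8528.03 = 9369.2 Hz = 9.37 kHz


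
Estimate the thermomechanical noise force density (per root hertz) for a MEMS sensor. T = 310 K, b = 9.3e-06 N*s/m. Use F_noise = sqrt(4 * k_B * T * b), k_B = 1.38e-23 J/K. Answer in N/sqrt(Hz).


Step 1: Compute 4 * k_B * T * b
= 4 * 1.38e-23 * 310 * 9.3e-06
= 1.5914e-25 N^2/Hz
Step 2: F_noise = sqrt(1.5914e-25)
F_noise = 3.99e-13 N/sqrt(Hz)


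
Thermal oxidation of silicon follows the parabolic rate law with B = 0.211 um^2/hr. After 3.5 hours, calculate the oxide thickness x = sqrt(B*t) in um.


Step 1: Compute B*t = 0.211 * 3.5 = 0.7385
Step 2: x = sqrt(0.7385)
x = 0.859 um


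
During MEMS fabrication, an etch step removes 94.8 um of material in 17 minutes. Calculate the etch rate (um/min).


Step 1: Etch rate = depth / time
Step 2: rate = 94.8 / 17
rate = 5.576 um/min


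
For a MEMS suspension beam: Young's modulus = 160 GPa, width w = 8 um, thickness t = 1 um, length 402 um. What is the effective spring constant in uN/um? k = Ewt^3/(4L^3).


Step 1: Convert E to consistent units (1 GPa = 1000 uN/um^2).
E = 160 GPa = 160000 uN/um^2
Step 2: Compute t^3 = 1^3 = 1
Step 3: Compute L^3 = 402^3 = 64964808
Step 4: k = 160000 * 8 * 1 / (4 * 64964808)
k = 0.0049 uN/um


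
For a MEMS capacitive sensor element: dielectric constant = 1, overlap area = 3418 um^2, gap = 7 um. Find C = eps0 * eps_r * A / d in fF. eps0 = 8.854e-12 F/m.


Step 1: Convert area to m^2: A = 3418e-12 m^2
Step 2: Convert gap to m: d = 7e-6 m
Step 3: C = eps0 * eps_r * A / d
C = 8.854e-12 * 1 * 3418e-12 / 7e-6
Step 4: Convert to fF (multiply by 1e15).
C = 4.32 fF


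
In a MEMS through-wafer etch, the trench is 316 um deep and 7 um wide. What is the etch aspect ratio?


Step 1: AR = depth / width
Step 2: AR = 316 / 7
AR = 45.1


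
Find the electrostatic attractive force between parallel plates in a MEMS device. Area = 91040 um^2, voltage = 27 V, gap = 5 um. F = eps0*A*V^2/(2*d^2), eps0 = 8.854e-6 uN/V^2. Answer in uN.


Step 1: Identify parameters.
eps0 = 8.854e-6 uN/V^2, A = 91040 um^2, V = 27 V, d = 5 um
Step 2: Compute V^2 = 27^2 = 729
Step 3: Compute d^2 = 5^2 = 25
Step 4: F = 0.5 * 8.854e-6 * 91040 * 729 / 25
F = 11.752 uN


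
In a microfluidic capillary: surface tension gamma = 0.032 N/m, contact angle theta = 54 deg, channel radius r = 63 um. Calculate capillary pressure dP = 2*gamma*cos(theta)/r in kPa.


Step 1: cos(54 deg) = 0.5878
Step 2: Convert r to m: r = 63e-6 m
Step 3: dP = 2 * 0.032 * 0.5878 / 63e-6 = 597.1 Pa
Step 4: Convert Pa to kPa (divide by 1000).
dP = 0.6 kPa


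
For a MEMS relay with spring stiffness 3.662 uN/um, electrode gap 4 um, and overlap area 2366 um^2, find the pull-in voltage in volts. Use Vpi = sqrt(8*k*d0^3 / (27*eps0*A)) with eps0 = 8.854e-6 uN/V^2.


Step 1: Compute numerator: 8 * k * d0^3 = 8 * 3.662 * 4^3 = 1874.944
Step 2: Compute denominator: 27 * eps0 * A = 27 * 8.854e-6 * 2366 = 0.565611
Step 3: Vpi = sqrt(1874.944 / 0.565611)
Vpi = 57.58 V


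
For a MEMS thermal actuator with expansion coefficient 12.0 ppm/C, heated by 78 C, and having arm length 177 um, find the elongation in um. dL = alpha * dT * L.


Step 1: Convert CTE: alpha = 12.0 ppm/C = 12.0e-6 /C
Step 2: dL = 12.0e-6 * 78 * 177
dL = 0.1657 um


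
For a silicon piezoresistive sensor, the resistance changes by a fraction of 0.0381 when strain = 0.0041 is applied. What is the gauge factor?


Step 1: Identify values.
dR/R = 0.0381, strain = 0.0041
Step 2: GF = (dR/R) / strain = 0.0381 / 0.0041
GF = 9.3


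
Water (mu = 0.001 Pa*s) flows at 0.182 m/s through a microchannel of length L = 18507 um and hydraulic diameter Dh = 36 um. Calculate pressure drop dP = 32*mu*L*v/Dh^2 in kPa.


Step 1: Convert to SI: L = 18507e-6 m, Dh = 36e-6 m
Step 2: dP = 32 * 0.001 * 18507e-6 * 0.182 / (36e-6)^2
Step 3: dP = 83167.26 Pa
Step 4: Convert to kPa: dP = 83.17 kPa


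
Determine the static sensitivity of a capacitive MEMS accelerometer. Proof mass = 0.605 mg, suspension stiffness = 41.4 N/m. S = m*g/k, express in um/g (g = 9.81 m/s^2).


Step 1: Convert mass: m = 0.605 mg = 6.05e-07 kg
Step 2: S = m * g / k = 6.05e-07 * 9.81 / 41.4
Step 3: S = 1.43e-07 m/g
Step 4: Convert to um/g: S = 0.143 um/g


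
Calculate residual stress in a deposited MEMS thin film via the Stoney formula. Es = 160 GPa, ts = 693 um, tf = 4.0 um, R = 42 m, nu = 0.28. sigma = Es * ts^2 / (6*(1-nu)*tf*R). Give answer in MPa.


Step 1: Compute numerator: Es * ts^2 = 160 * 693^2 = 76839840 (GPa*um^2)
Step 2: Compute denominator (R in um): 6*(1-nu)*tf*R = 6*0.72*4.0*42e6 = 725760000.0 (um^2)
Step 3: sigma (GPa) = 76839840 / 725760000.0 = 1.05875e-01 GPa
Step 4: Convert to MPa (x1000): sigma = 105.9 MPa


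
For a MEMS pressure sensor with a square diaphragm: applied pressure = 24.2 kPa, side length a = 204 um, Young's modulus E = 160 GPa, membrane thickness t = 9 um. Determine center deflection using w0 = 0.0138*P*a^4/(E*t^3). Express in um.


Step 1: Convert pressure to compatible units (E is in GPa, so P in GPa).
P = 24.2 kPa = 24.2e-6 GPa
Step 2: Compute numerator: 0.0138 * P * a^4.
a^4 = 204^4 = 1731891456
numerator = 0.0138 * 24.2e-6 * 1731891456 = 5.78e+02
Step 3: Compute denominator: E * t^3 = 160 * 9^3 = 116640
Step 4: w0 = numerator / denominator = 5.78e+02 / 116640 = 0.005 um


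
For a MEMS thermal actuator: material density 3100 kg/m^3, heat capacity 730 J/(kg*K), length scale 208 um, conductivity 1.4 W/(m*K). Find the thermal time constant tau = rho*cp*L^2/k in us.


Step 1: Convert L to m: L = 208e-6 m
Step 2: L^2 = (208e-6)^2 = 4.3264e-08 m^2
Step 3: tau = 3100 * 730 * 4.3264e-08 / 1.4 = 6.993316571e-02 s
Step 4: Convert to microseconds (multiply by 1e6).
tau = 69933.166 us


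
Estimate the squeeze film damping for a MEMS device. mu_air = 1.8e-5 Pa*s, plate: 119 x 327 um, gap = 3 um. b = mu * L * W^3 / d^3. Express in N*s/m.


Step 1: Convert to SI.
L = 119e-6 m, W = 327e-6 m, d = 3e-6 m
Step 2: W^3 = (327e-6)^3 = 3.50e-11 m^3
Step 3: d^3 = (3e-6)^3 = 2.70e-17 m^3
Step 4: b = 1.8e-5 * 119e-6 * 3.50e-11 / 2.70e-17
b = 2.77e-03 N*s/m


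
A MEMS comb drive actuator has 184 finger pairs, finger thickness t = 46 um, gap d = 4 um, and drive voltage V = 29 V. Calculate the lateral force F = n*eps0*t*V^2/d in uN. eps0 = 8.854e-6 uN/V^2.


Step 1: Parameters: n=184, eps0=8.854e-6 uN/V^2, t=46 um, V=29 V, d=4 um
Step 2: V^2 = 841
Step 3: F = 184 * 8.854e-6 * 46 * 841 / 4
F = 15.756 uN


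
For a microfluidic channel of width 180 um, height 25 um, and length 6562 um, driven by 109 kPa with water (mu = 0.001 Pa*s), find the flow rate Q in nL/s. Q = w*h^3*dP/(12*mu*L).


Step 1: Convert all dimensions to SI (meters).
w = 180e-6 m, h = 25e-6 m, L = 6562e-6 m, dP = 109e3 Pa
Step 2: Q = w * h^3 * dP / (12 * mu * L)
Q = 180e-6 * (25e-6)^3 * 109e3 / (12 * 0.001 * 6562e-6) = 3.89315376e-09 m^3/s
Step 3: Convert Q from m^3/s to nL/s (1 m^3 = 1e12 nL, so multiply by 1e12).
Q = 3893.154 nL/s


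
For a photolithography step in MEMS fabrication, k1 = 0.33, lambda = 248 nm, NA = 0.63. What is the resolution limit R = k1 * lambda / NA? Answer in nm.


Step 1: Identify values: k1 = 0.33, lambda = 248 nm, NA = 0.63
Step 2: R = k1 * lambda / NA
R = 0.33 * 248 / 0.63
R = 129.9 nm


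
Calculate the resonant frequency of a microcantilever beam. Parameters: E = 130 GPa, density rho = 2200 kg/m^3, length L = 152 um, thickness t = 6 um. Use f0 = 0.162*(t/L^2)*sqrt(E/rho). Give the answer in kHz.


Step 1: Convert units to SI.
t_SI = 6e-6 m, L_SI = 152e-6 m
Step 2: Calculate sqrt(E/rho).
sqrt(130e9 / 2200) = 7687.06 m/s
Step 3: Compute f0.
f0 = 0.162 * 6e-6 / (152e-6)^2 * 7687.06 = 323399.5 Hz = 323.4 kHz


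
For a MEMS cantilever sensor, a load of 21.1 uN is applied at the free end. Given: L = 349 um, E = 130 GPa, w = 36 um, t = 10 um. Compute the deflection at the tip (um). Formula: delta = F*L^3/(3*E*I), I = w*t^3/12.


Step 1: Calculate the second moment of area.
I = w * t^3 / 12 = 36 * 10^3 / 12 = 3000.0 um^4
Step 2: Convert E to consistent units (1 GPa = 1000 uN/um^2).
E = 130 GPa = 130000 uN/um^2
Step 3: Calculate tip deflection.
delta = F * L^3 / (3 * E * I)
delta = 21.1 * 349^3 / (3 * 130000 * 3000.0)
delta = 0.7666 um


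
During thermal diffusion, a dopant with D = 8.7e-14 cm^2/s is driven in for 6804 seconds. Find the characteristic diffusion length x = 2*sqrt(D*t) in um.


Step 1: Compute D*t = 8.7e-14 * 6804 = 5.91948e-10 cm^2
Step 2: sqrt(D*t) = 2.433e-05 cm
Step 3: x = 2 * 2.433e-05 cm = 4.866e-05 cm
Step 4: Convert to um (1 cm = 1e4 um): x = 0.487 um


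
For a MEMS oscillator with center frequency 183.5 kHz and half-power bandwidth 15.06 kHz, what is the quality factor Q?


Step 1: Q = f0 / bandwidth
Step 2: Q = 183.5 / 15.06
Q = 12.2


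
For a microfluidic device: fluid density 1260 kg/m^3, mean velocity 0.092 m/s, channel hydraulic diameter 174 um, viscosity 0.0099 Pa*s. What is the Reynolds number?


Step 1: Convert Dh to meters: Dh = 174e-6 m
Step 2: Re = rho * v * Dh / mu
Re = 1260 * 0.092 * 174e-6 / 0.0099
Re = 2.037


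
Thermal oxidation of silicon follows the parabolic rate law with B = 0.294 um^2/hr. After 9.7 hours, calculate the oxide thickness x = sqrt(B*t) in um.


Step 1: Compute B*t = 0.294 * 9.7 = 2.8518
Step 2: x = sqrt(2.8518)
x = 1.689 um


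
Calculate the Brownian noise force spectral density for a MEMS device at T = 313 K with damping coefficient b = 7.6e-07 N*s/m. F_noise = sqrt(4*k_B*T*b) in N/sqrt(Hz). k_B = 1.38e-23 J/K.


Step 1: Compute 4 * k_B * T * b
= 4 * 1.38e-23 * 313 * 7.6e-07
= 1.3131e-26 N^2/Hz
Step 2: F_noise = sqrt(1.3131e-26)
F_noise = 1.15e-13 N/sqrt(Hz)


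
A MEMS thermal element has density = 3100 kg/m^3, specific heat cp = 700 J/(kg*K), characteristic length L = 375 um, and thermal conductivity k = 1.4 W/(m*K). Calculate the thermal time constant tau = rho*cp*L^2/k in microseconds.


Step 1: Convert L to m: L = 375e-6 m
Step 2: L^2 = (375e-6)^2 = 1.40625e-07 m^2
Step 3: tau = 3100 * 700 * 1.40625e-07 / 1.4 = 2.1796875e-01 s
Step 4: Convert to microseconds (multiply by 1e6).
tau = 217968.75 us


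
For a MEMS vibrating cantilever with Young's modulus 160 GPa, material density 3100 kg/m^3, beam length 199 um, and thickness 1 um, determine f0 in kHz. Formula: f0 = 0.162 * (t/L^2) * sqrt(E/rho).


Step 1: Convert units to SI.
t_SI = 1e-6 m, L_SI = 199e-6 m
Step 2: Calculate sqrt(E/rho).
sqrt(160e9 / 3100) = 7184.21 m/s
Step 3: Compute f0.
f0 = 0.162 * 1e-6 / (199e-6)^2 * 7184.21 = 29389.2 Hz = 29.39 kHz


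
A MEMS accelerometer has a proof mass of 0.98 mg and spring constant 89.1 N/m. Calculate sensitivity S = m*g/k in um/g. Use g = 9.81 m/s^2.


Step 1: Convert mass: m = 0.98 mg = 9.80e-07 kg
Step 2: S = m * g / k = 9.80e-07 * 9.81 / 89.1
Step 3: S = 1.08e-07 m/g
Step 4: Convert to um/g: S = 0.108 um/g


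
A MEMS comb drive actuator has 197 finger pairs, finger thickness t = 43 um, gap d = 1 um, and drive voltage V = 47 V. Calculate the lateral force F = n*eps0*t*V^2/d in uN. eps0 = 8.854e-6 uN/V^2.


Step 1: Parameters: n=197, eps0=8.854e-6 uN/V^2, t=43 um, V=47 V, d=1 um
Step 2: V^2 = 2209
Step 3: F = 197 * 8.854e-6 * 43 * 2209 / 1
F = 165.68 uN


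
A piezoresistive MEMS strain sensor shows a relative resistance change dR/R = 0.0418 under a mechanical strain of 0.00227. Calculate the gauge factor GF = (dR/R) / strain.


Step 1: Identify values.
dR/R = 0.0418, strain = 0.00227
Step 2: GF = (dR/R) / strain = 0.0418 / 0.00227
GF = 18.4


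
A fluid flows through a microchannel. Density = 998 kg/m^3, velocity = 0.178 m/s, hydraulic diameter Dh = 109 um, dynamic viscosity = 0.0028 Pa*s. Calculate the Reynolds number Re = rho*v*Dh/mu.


Step 1: Convert Dh to meters: Dh = 109e-6 m
Step 2: Re = rho * v * Dh / mu
Re = 998 * 0.178 * 109e-6 / 0.0028
Re = 6.915


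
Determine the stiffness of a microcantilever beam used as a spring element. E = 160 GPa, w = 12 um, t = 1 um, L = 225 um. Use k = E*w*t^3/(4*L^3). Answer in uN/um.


Step 1: Convert E to consistent units (1 GPa = 1000 uN/um^2).
E = 160 GPa = 160000 uN/um^2
Step 2: Compute t^3 = 1^3 = 1
Step 3: Compute L^3 = 225^3 = 11390625
Step 4: k = 160000 * 12 * 1 / (4 * 11390625)
k = 0.0421 uN/um


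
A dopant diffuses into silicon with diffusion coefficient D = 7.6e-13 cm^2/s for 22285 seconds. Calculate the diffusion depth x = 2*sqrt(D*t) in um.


Step 1: Compute D*t = 7.6e-13 * 22285 = 1.69366e-08 cm^2
Step 2: sqrt(D*t) = 1.30141e-04 cm
Step 3: x = 2 * 1.30141e-04 cm = 2.60282e-04 cm
Step 4: Convert to um (1 cm = 1e4 um): x = 2.603 um


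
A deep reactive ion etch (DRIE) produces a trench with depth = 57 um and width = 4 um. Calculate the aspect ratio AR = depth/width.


Step 1: AR = depth / width
Step 2: AR = 57 / 4
AR = 14.3


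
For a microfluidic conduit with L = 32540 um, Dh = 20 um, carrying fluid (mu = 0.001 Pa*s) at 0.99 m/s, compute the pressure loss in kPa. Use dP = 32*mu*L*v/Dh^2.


Step 1: Convert to SI: L = 32540e-6 m, Dh = 20e-6 m
Step 2: dP = 32 * 0.001 * 32540e-6 * 0.99 / (20e-6)^2
Step 3: dP = 2577168.00 Pa
Step 4: Convert to kPa: dP = 2577.17 kPa


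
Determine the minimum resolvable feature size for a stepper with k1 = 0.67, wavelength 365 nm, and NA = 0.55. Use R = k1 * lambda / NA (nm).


Step 1: Identify values: k1 = 0.67, lambda = 365 nm, NA = 0.55
Step 2: R = k1 * lambda / NA
R = 0.67 * 365 / 0.55
R = 444.6 nm


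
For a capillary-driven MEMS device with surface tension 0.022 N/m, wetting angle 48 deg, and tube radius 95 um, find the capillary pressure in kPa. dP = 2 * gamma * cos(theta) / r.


Step 1: cos(48 deg) = 0.6691
Step 2: Convert r to m: r = 95e-6 m
Step 3: dP = 2 * 0.022 * 0.6691 / 95e-6 = 309.9 Pa
Step 4: Convert Pa to kPa (divide by 1000).
dP = 0.31 kPa


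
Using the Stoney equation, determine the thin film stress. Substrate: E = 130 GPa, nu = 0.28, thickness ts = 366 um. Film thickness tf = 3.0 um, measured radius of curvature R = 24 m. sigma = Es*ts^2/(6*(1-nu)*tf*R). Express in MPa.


Step 1: Compute numerator: Es * ts^2 = 130 * 366^2 = 17414280 (GPa*um^2)
Step 2: Compute denominator (R in um): 6*(1-nu)*tf*R = 6*0.72*3.0*24e6 = 311040000.0 (um^2)
Step 3: sigma (GPa) = 17414280 / 311040000.0 = 5.5987e-02 GPa
Step 4: Convert to MPa (x1000): sigma = 56.0 MPa


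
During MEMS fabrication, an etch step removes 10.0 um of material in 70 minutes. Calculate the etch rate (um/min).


Step 1: Etch rate = depth / time
Step 2: rate = 10.0 / 70
rate = 0.143 um/min


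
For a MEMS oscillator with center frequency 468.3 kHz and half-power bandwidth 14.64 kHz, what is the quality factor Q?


Step 1: Q = f0 / bandwidth
Step 2: Q = 468.3 / 14.64
Q = 32.0


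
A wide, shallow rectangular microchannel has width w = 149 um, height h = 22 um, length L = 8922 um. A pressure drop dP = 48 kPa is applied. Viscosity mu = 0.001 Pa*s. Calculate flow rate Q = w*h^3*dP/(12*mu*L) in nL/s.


Step 1: Convert all dimensions to SI (meters).
w = 149e-6 m, h = 22e-6 m, L = 8922e-6 m, dP = 48e3 Pa
Step 2: Q = w * h^3 * dP / (12 * mu * L)
Q = 149e-6 * (22e-6)^3 * 48e3 / (12 * 0.001 * 8922e-6) = 7.1129881e-10 m^3/s
Step 3: Convert Q from m^3/s to nL/s (1 m^3 = 1e12 nL, so multiply by 1e12).
Q = 711.299 nL/s


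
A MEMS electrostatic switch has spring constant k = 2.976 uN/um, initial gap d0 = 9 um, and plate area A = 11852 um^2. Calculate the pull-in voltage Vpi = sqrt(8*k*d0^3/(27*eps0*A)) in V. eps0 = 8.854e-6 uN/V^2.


Step 1: Compute numerator: 8 * k * d0^3 = 8 * 2.976 * 9^3 = 17356.032
Step 2: Compute denominator: 27 * eps0 * A = 27 * 8.854e-6 * 11852 = 2.833315
Step 3: Vpi = sqrt(17356.032 / 2.833315)
Vpi = 78.27 V


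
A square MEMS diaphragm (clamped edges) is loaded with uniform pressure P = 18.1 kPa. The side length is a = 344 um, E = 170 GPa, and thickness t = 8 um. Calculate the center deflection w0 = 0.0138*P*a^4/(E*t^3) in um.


Step 1: Convert pressure to compatible units (E is in GPa, so P in GPa).
P = 18.1 kPa = 18.1e-6 GPa
Step 2: Compute numerator: 0.0138 * P * a^4.
a^4 = 344^4 = 14003408896
numerator = 0.0138 * 18.1e-6 * 14003408896 = 3.4978e+03
Step 3: Compute denominator: E * t^3 = 170 * 8^3 = 87040
Step 4: w0 = numerator / denominator = 3.4978e+03 / 87040 = 0.0402 um


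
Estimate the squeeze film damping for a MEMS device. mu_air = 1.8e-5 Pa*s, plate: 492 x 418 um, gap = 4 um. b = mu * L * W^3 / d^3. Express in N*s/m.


Step 1: Convert to SI.
L = 492e-6 m, W = 418e-6 m, d = 4e-6 m
Step 2: W^3 = (418e-6)^3 = 7.30e-11 m^3
Step 3: d^3 = (4e-6)^3 = 6.40e-17 m^3
Step 4: b = 1.8e-5 * 492e-6 * 7.30e-11 / 6.40e-17
b = 1.01e-02 N*s/m


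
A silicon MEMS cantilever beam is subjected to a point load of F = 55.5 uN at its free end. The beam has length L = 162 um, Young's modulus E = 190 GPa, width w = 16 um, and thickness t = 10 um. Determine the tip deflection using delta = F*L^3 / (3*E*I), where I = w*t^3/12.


Step 1: Calculate the second moment of area.
I = w * t^3 / 12 = 16 * 10^3 / 12 = 1333.3333 um^4
Step 2: Convert E to consistent units (1 GPa = 1000 uN/um^2).
E = 190 GPa = 190000 uN/um^2
Step 3: Calculate tip deflection.
delta = F * L^3 / (3 * E * I)
delta = 55.5 * 162^3 / (3 * 190000 * 1333.3333)
delta = 0.3105 um


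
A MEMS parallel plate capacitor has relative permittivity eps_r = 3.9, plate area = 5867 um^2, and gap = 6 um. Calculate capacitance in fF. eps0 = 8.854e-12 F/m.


Step 1: Convert area to m^2: A = 5867e-12 m^2
Step 2: Convert gap to m: d = 6e-6 m
Step 3: C = eps0 * eps_r * A / d
C = 8.854e-12 * 3.9 * 5867e-12 / 6e-6
Step 4: Convert to fF (multiply by 1e15).
C = 33.77 fF


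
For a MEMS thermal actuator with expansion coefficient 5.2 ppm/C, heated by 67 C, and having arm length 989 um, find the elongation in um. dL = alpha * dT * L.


Step 1: Convert CTE: alpha = 5.2 ppm/C = 5.2e-6 /C
Step 2: dL = 5.2e-6 * 67 * 989
dL = 0.3446 um


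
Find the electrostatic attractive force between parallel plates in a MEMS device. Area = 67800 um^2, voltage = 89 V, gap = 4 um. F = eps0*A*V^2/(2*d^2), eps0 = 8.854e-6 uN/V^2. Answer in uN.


Step 1: Identify parameters.
eps0 = 8.854e-6 uN/V^2, A = 67800 um^2, V = 89 V, d = 4 um
Step 2: Compute V^2 = 89^2 = 7921
Step 3: Compute d^2 = 4^2 = 16
Step 4: F = 0.5 * 8.854e-6 * 67800 * 7921 / 16
F = 148.593 uN


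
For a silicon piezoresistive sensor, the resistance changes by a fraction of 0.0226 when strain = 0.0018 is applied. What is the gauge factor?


Step 1: Identify values.
dR/R = 0.0226, strain = 0.0018
Step 2: GF = (dR/R) / strain = 0.0226 / 0.0018
GF = 12.6


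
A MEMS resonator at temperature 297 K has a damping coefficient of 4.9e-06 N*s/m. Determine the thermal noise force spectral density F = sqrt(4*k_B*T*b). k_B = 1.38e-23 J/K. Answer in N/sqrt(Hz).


Step 1: Compute 4 * k_B * T * b
= 4 * 1.38e-23 * 297 * 4.9e-06
= 8.0333e-26 N^2/Hz
Step 2: F_noise = sqrt(8.0333e-26)
F_noise = 2.83e-13 N/sqrt(Hz)


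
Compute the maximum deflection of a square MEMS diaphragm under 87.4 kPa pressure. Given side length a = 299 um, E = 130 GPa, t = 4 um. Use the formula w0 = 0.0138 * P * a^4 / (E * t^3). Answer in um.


Step 1: Convert pressure to compatible units (E is in GPa, so P in GPa).
P = 87.4 kPa = 87.4e-6 GPa
Step 2: Compute numerator: 0.0138 * P * a^4.
a^4 = 299^4 = 7992538801
numerator = 0.0138 * 87.4e-6 * 7992538801 = 9.639961e+03
Step 3: Compute denominator: E * t^3 = 130 * 4^3 = 8320
Step 4: w0 = numerator / denominator = 9.639961e+03 / 8320 = 1.1586 um


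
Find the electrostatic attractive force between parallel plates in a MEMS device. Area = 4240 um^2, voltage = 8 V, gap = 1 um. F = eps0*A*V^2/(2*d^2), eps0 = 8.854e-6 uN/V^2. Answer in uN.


Step 1: Identify parameters.
eps0 = 8.854e-6 uN/V^2, A = 4240 um^2, V = 8 V, d = 1 um
Step 2: Compute V^2 = 8^2 = 64
Step 3: Compute d^2 = 1^2 = 1
Step 4: F = 0.5 * 8.854e-6 * 4240 * 64 / 1
F = 1.201 uN


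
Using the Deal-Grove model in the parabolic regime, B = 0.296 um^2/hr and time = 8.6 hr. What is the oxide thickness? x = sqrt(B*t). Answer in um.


Step 1: Compute B*t = 0.296 * 8.6 = 2.5456
Step 2: x = sqrt(2.5456)
x = 1.595 um


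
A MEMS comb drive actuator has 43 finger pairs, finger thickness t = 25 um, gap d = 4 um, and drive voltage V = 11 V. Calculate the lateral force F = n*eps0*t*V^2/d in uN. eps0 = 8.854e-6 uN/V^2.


Step 1: Parameters: n=43, eps0=8.854e-6 uN/V^2, t=25 um, V=11 V, d=4 um
Step 2: V^2 = 121
Step 3: F = 43 * 8.854e-6 * 25 * 121 / 4
F = 0.288 uN


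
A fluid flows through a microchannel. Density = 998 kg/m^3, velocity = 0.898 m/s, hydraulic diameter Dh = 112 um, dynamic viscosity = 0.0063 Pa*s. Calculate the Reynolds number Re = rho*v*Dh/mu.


Step 1: Convert Dh to meters: Dh = 112e-6 m
Step 2: Re = rho * v * Dh / mu
Re = 998 * 0.898 * 112e-6 / 0.0063
Re = 15.933


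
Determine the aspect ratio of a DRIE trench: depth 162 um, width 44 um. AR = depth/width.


Step 1: AR = depth / width
Step 2: AR = 162 / 44
AR = 3.7


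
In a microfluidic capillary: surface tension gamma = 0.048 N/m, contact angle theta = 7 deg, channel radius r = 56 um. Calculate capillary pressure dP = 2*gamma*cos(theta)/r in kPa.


Step 1: cos(7 deg) = 0.9925
Step 2: Convert r to m: r = 56e-6 m
Step 3: dP = 2 * 0.048 * 0.9925 / 56e-6 = 1701.4 Pa
Step 4: Convert Pa to kPa (divide by 1000).
dP = 1.7 kPa


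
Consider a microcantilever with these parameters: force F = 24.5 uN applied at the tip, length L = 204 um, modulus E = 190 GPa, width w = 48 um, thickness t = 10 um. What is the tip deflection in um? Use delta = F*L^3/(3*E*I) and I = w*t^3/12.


Step 1: Calculate the second moment of area.
I = w * t^3 / 12 = 48 * 10^3 / 12 = 4000.0 um^4
Step 2: Convert E to consistent units (1 GPa = 1000 uN/um^2).
E = 190 GPa = 190000 uN/um^2
Step 3: Calculate tip deflection.
delta = F * L^3 / (3 * E * I)
delta = 24.5 * 204^3 / (3 * 190000 * 4000.0)
delta = 0.0912 um


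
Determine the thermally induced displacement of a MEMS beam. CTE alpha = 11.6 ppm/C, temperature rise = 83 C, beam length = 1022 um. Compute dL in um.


Step 1: Convert CTE: alpha = 11.6 ppm/C = 11.6e-6 /C
Step 2: dL = 11.6e-6 * 83 * 1022
dL = 0.984 um


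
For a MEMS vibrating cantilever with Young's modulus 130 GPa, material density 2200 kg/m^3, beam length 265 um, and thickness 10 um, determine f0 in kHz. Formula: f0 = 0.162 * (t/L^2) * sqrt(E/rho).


Step 1: Convert units to SI.
t_SI = 10e-6 m, L_SI = 265e-6 m
Step 2: Calculate sqrt(E/rho).
sqrt(130e9 / 2200) = 7687.06 m/s
Step 3: Compute f0.
f0 = 0.162 * 10e-6 / (265e-6)^2 * 7687.06 = 177330.5 Hz = 177.33 kHz


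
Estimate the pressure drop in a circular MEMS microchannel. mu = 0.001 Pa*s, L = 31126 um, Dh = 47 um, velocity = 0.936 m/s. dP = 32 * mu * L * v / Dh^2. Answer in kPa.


Step 1: Convert to SI: L = 31126e-6 m, Dh = 47e-6 m
Step 2: dP = 32 * 0.001 * 31126e-6 * 0.936 / (47e-6)^2
Step 3: dP = 422039.82 Pa
Step 4: Convert to kPa: dP = 422.04 kPa


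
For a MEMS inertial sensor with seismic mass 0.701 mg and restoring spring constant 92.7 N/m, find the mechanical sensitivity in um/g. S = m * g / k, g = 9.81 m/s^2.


Step 1: Convert mass: m = 0.701 mg = 7.01e-07 kg
Step 2: S = m * g / k = 7.01e-07 * 9.81 / 92.7
Step 3: S = 7.42e-08 m/g
Step 4: Convert to um/g: S = 0.074 um/g


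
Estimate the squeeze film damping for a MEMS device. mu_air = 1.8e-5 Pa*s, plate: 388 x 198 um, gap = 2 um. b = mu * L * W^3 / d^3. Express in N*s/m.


Step 1: Convert to SI.
L = 388e-6 m, W = 198e-6 m, d = 2e-6 m
Step 2: W^3 = (198e-6)^3 = 7.76e-12 m^3
Step 3: d^3 = (2e-6)^3 = 8.00e-18 m^3
Step 4: b = 1.8e-5 * 388e-6 * 7.76e-12 / 8.00e-18
b = 6.78e-03 N*s/m


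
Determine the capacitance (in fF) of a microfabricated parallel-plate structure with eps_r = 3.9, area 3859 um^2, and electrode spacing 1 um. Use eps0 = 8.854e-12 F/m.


Step 1: Convert area to m^2: A = 3859e-12 m^2
Step 2: Convert gap to m: d = 1e-6 m
Step 3: C = eps0 * eps_r * A / d
C = 8.854e-12 * 3.9 * 3859e-12 / 1e-6
Step 4: Convert to fF (multiply by 1e15).
C = 133.25 fF


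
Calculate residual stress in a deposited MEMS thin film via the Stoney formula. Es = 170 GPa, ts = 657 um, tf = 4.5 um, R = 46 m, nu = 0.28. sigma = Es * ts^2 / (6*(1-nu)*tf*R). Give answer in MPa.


Step 1: Compute numerator: Es * ts^2 = 170 * 657^2 = 73380330 (GPa*um^2)
Step 2: Compute denominator (R in um): 6*(1-nu)*tf*R = 6*0.72*4.5*46e6 = 894240000.0 (um^2)
Step 3: sigma (GPa) = 73380330 / 894240000.0 = 8.2059e-02 GPa
Step 4: Convert to MPa (x1000): sigma = 82.1 MPa


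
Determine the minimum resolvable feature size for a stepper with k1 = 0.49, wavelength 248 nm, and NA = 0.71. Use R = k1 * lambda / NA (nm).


Step 1: Identify values: k1 = 0.49, lambda = 248 nm, NA = 0.71
Step 2: R = k1 * lambda / NA
R = 0.49 * 248 / 0.71
R = 171.2 nm


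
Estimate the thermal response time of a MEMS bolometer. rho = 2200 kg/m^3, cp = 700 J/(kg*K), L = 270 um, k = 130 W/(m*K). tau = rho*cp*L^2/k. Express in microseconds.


Step 1: Convert L to m: L = 270e-6 m
Step 2: L^2 = (270e-6)^2 = 7.29e-08 m^2
Step 3: tau = 2200 * 700 * 7.29e-08 / 130 = 8.6358462e-04 s
Step 4: Convert to microseconds (multiply by 1e6).
tau = 863.585 us


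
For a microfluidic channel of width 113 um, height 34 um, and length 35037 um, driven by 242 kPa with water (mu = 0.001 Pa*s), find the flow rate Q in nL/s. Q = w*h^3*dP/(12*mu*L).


Step 1: Convert all dimensions to SI (meters).
w = 113e-6 m, h = 34e-6 m, L = 35037e-6 m, dP = 242e3 Pa
Step 2: Q = w * h^3 * dP / (12 * mu * L)
Q = 113e-6 * (34e-6)^3 * 242e3 / (12 * 0.001 * 35037e-6) = 2.55636228e-09 m^3/s
Step 3: Convert Q from m^3/s to nL/s (1 m^3 = 1e12 nL, so multiply by 1e12).
Q = 2556.362 nL/s


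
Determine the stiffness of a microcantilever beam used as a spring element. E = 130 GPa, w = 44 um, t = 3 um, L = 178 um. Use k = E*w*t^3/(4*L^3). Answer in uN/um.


Step 1: Convert E to consistent units (1 GPa = 1000 uN/um^2).
E = 130 GPa = 130000 uN/um^2
Step 2: Compute t^3 = 3^3 = 27
Step 3: Compute L^3 = 178^3 = 5639752
Step 4: k = 130000 * 44 * 27 / (4 * 5639752)
k = 6.846 uN/um


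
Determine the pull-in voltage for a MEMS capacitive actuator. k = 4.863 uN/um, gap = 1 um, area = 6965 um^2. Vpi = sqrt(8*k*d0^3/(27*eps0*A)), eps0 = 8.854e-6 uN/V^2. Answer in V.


Step 1: Compute numerator: 8 * k * d0^3 = 8 * 4.863 * 1^3 = 38.904
Step 2: Compute denominator: 27 * eps0 * A = 27 * 8.854e-6 * 6965 = 1.665039
Step 3: Vpi = sqrt(38.904 / 1.665039)
Vpi = 4.83 V


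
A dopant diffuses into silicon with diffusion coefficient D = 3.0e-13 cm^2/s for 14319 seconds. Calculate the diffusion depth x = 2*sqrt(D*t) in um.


Step 1: Compute D*t = 3.0e-13 * 14319 = 4.2957e-09 cm^2
Step 2: sqrt(D*t) = 6.55416e-05 cm
Step 3: x = 2 * 6.55416e-05 cm = 1.310832e-04 cm
Step 4: Convert to um (1 cm = 1e4 um): x = 1.311 um


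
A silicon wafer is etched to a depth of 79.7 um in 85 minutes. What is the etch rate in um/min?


Step 1: Etch rate = depth / time
Step 2: rate = 79.7 / 85
rate = 0.938 um/min


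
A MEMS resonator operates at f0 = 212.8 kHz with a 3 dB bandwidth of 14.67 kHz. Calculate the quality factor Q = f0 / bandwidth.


Step 1: Q = f0 / bandwidth
Step 2: Q = 212.8 / 14.67
Q = 14.5


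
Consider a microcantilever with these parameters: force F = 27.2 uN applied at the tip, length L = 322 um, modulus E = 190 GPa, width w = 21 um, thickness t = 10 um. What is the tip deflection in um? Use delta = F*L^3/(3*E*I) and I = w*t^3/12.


Step 1: Calculate the second moment of area.
I = w * t^3 / 12 = 21 * 10^3 / 12 = 1750.0 um^4
Step 2: Convert E to consistent units (1 GPa = 1000 uN/um^2).
E = 190 GPa = 190000 uN/um^2
Step 3: Calculate tip deflection.
delta = F * L^3 / (3 * E * I)
delta = 27.2 * 322^3 / (3 * 190000 * 1750.0)
delta = 0.9104 um


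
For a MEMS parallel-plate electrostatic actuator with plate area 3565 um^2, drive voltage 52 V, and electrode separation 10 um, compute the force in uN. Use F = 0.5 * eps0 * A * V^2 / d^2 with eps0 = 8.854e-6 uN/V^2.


Step 1: Identify parameters.
eps0 = 8.854e-6 uN/V^2, A = 3565 um^2, V = 52 V, d = 10 um
Step 2: Compute V^2 = 52^2 = 2704
Step 3: Compute d^2 = 10^2 = 100
Step 4: F = 0.5 * 8.854e-6 * 3565 * 2704 / 100
F = 0.427 uN


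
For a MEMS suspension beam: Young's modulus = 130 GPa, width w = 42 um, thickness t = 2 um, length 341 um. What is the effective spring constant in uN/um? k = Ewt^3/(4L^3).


Step 1: Convert E to consistent units (1 GPa = 1000 uN/um^2).
E = 130 GPa = 130000 uN/um^2
Step 2: Compute t^3 = 2^3 = 8
Step 3: Compute L^3 = 341^3 = 39651821
Step 4: k = 130000 * 42 * 8 / (4 * 39651821)
k = 0.2754 uN/um


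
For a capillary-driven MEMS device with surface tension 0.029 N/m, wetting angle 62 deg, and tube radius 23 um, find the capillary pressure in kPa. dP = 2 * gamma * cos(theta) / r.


Step 1: cos(62 deg) = 0.4695
Step 2: Convert r to m: r = 23e-6 m
Step 3: dP = 2 * 0.029 * 0.4695 / 23e-6 = 1184.0 Pa
Step 4: Convert Pa to kPa (divide by 1000).
dP = 1.18 kPa


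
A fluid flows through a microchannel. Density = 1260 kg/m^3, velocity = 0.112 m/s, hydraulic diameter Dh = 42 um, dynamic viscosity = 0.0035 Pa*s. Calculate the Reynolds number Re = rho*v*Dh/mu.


Step 1: Convert Dh to meters: Dh = 42e-6 m
Step 2: Re = rho * v * Dh / mu
Re = 1260 * 0.112 * 42e-6 / 0.0035
Re = 1.693


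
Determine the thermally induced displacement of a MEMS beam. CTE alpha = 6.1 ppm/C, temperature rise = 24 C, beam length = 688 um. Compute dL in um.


Step 1: Convert CTE: alpha = 6.1 ppm/C = 6.1e-6 /C
Step 2: dL = 6.1e-6 * 24 * 688
dL = 0.1007 um


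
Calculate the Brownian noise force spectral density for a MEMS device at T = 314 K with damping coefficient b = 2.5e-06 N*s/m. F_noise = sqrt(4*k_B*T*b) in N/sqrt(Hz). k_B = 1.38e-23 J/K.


Step 1: Compute 4 * k_B * T * b
= 4 * 1.38e-23 * 314 * 2.5e-06
= 4.3332e-26 N^2/Hz
Step 2: F_noise = sqrt(4.3332e-26)
F_noise = 2.08e-13 N/sqrt(Hz)


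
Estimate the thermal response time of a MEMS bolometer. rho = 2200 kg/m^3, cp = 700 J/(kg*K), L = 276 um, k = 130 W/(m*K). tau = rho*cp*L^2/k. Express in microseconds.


Step 1: Convert L to m: L = 276e-6 m
Step 2: L^2 = (276e-6)^2 = 7.6176e-08 m^2
Step 3: tau = 2200 * 700 * 7.6176e-08 / 130 = 9.0239262e-04 s
Step 4: Convert to microseconds (multiply by 1e6).
tau = 902.393 us


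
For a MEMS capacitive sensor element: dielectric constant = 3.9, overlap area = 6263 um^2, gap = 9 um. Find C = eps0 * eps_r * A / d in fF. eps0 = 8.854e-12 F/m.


Step 1: Convert area to m^2: A = 6263e-12 m^2
Step 2: Convert gap to m: d = 9e-6 m
Step 3: C = eps0 * eps_r * A / d
C = 8.854e-12 * 3.9 * 6263e-12 / 9e-6
Step 4: Convert to fF (multiply by 1e15).
C = 24.03 fF


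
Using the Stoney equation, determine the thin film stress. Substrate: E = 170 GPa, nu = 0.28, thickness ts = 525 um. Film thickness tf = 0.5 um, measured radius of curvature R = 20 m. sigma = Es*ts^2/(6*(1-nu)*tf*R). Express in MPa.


Step 1: Compute numerator: Es * ts^2 = 170 * 525^2 = 46856250 (GPa*um^2)
Step 2: Compute denominator (R in um): 6*(1-nu)*tf*R = 6*0.72*0.5*20e6 = 43200000.0 (um^2)
Step 3: sigma (GPa) = 46856250 / 43200000.0 = 1.084635e+00 GPa
Step 4: Convert to MPa (x1000): sigma = 1084.6 MPa
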